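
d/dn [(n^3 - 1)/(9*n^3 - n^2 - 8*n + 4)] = (3*n^2*(9*n^3 - n^2 - 8*n + 4) + (n^3 - 1)*(-27*n^2 + 2*n + 8))/(9*n^3 - n^2 - 8*n + 4)^2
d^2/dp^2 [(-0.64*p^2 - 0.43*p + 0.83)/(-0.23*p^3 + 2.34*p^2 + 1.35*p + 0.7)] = (0.067712*p^6 + 0.136481999999998*p^5 - 0.723119999999994*p^4 + 9.52238200000001*p^3 - 31.181358*p^2 - 20.75964*p - 0.491770000000001)/(0.012167*p^9 - 0.371358*p^8 + 3.563919*p^7 - 8.564574*p^6 - 18.658215*p^5 - 22.98861*p^4 - 15.390075*p^3 - 7.26705*p^2 - 1.9845*p - 0.343)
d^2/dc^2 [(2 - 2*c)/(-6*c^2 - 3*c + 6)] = 4*((1 - 6*c)*(2*c^2 + c - 2) + (c - 1)*(4*c + 1)^2)/(3*(2*c^2 + c - 2)^3)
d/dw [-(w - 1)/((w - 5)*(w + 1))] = (w^2 - 2*w + 9)/(w^4 - 8*w^3 + 6*w^2 + 40*w + 25)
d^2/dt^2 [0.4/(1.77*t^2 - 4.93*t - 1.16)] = (2.50632*t^2 - 6.98088*t - 0.4*(3.54*t - 4.93)*(7.08*t - 9.86) - 1.64256)/(-1.77*t^2 + 4.93*t + 1.16)^3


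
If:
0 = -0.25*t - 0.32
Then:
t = -1.28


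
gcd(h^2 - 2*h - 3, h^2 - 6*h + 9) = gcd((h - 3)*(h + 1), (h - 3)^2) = h - 3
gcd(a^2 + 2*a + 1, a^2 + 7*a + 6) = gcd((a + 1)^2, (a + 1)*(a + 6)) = a + 1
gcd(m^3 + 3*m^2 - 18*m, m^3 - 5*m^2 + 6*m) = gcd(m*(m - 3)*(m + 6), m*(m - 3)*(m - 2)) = m^2 - 3*m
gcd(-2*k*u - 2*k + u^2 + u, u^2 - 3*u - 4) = u + 1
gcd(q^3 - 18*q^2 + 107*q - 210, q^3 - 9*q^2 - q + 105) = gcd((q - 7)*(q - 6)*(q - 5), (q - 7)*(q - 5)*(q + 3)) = q^2 - 12*q + 35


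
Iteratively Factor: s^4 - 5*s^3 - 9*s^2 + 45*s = (s)*(s^3 - 5*s^2 - 9*s + 45) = s*(s - 3)*(s^2 - 2*s - 15) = s*(s - 3)*(s + 3)*(s - 5)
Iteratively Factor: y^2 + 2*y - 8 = (y - 2)*(y + 4)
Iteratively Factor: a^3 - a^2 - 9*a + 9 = (a - 3)*(a^2 + 2*a - 3) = (a - 3)*(a - 1)*(a + 3)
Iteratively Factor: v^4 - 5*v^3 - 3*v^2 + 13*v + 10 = (v + 1)*(v^3 - 6*v^2 + 3*v + 10) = (v - 2)*(v + 1)*(v^2 - 4*v - 5) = (v - 5)*(v - 2)*(v + 1)*(v + 1)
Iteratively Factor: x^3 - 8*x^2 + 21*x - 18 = (x - 2)*(x^2 - 6*x + 9) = (x - 3)*(x - 2)*(x - 3)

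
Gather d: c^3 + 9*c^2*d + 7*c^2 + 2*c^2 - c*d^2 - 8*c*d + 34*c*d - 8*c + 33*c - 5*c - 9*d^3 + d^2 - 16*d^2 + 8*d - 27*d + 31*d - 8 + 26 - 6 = c^3 + 9*c^2 + 20*c - 9*d^3 + d^2*(-c - 15) + d*(9*c^2 + 26*c + 12) + 12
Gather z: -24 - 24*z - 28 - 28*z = -52*z - 52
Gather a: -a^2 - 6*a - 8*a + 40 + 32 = -a^2 - 14*a + 72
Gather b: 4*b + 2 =4*b + 2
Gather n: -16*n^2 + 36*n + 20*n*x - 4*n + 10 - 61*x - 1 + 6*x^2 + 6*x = -16*n^2 + n*(20*x + 32) + 6*x^2 - 55*x + 9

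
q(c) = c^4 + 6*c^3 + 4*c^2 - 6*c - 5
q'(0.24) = -2.99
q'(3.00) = 288.00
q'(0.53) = 3.89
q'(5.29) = 1132.18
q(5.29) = 1746.52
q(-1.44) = -1.68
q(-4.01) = -44.94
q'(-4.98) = -93.46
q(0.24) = -6.12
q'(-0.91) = -1.39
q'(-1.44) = 7.86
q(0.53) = -6.08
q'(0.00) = -6.00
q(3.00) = 256.00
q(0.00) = -5.00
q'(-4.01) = -6.56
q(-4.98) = -1.89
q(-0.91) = -0.06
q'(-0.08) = -6.53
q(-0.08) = -4.50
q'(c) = 4*c^3 + 18*c^2 + 8*c - 6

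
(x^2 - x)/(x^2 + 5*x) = (x - 1)/(x + 5)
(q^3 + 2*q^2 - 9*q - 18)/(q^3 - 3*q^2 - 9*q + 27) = (q + 2)/(q - 3)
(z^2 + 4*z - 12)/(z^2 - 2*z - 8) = (-z^2 - 4*z + 12)/(-z^2 + 2*z + 8)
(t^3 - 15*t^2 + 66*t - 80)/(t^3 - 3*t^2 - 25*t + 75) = (t^2 - 10*t + 16)/(t^2 + 2*t - 15)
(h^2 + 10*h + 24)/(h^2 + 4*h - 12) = (h + 4)/(h - 2)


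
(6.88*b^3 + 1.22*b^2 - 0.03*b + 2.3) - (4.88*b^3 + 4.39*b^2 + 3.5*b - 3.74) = 2.0*b^3 - 3.17*b^2 - 3.53*b + 6.04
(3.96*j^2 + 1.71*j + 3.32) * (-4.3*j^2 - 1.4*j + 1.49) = -17.028*j^4 - 12.897*j^3 - 10.7696*j^2 - 2.1001*j + 4.9468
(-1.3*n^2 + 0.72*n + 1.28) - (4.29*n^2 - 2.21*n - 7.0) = -5.59*n^2 + 2.93*n + 8.28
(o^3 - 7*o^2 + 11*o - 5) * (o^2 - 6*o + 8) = o^5 - 13*o^4 + 61*o^3 - 127*o^2 + 118*o - 40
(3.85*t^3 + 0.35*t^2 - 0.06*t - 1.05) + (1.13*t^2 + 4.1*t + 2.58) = 3.85*t^3 + 1.48*t^2 + 4.04*t + 1.53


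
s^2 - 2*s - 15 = (s - 5)*(s + 3)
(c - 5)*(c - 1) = c^2 - 6*c + 5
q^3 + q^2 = q^2*(q + 1)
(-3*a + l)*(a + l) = -3*a^2 - 2*a*l + l^2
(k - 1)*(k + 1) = k^2 - 1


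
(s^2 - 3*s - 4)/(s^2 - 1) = (s - 4)/(s - 1)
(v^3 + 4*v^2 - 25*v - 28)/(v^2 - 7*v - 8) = (v^2 + 3*v - 28)/(v - 8)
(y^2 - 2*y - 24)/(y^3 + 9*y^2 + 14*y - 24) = (y - 6)/(y^2 + 5*y - 6)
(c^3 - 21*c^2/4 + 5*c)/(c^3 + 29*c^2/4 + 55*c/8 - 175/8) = 2*c*(c - 4)/(2*c^2 + 17*c + 35)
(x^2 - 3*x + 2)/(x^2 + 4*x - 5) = (x - 2)/(x + 5)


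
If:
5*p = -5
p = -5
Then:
No Solution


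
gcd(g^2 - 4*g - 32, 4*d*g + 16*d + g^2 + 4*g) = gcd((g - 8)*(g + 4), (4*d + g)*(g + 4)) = g + 4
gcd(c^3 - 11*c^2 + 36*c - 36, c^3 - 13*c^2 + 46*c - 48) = c^2 - 5*c + 6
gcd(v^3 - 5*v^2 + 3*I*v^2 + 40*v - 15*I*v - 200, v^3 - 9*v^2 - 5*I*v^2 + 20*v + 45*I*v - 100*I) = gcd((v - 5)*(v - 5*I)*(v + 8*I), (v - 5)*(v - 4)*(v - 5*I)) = v^2 + v*(-5 - 5*I) + 25*I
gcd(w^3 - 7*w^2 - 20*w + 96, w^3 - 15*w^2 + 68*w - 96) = w^2 - 11*w + 24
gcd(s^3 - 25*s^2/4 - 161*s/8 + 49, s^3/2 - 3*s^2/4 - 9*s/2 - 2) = 1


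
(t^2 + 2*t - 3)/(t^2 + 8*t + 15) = (t - 1)/(t + 5)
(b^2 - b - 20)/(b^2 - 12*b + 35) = (b + 4)/(b - 7)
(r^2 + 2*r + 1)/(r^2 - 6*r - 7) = (r + 1)/(r - 7)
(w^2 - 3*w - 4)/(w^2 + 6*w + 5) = (w - 4)/(w + 5)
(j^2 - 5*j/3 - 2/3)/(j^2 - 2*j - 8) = (-3*j^2 + 5*j + 2)/(3*(-j^2 + 2*j + 8))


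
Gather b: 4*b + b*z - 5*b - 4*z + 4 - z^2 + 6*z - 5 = b*(z - 1) - z^2 + 2*z - 1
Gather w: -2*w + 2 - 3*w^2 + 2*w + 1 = 3 - 3*w^2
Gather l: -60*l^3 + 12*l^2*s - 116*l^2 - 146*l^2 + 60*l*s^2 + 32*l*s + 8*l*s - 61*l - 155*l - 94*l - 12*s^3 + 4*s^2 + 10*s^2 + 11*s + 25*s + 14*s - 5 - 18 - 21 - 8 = -60*l^3 + l^2*(12*s - 262) + l*(60*s^2 + 40*s - 310) - 12*s^3 + 14*s^2 + 50*s - 52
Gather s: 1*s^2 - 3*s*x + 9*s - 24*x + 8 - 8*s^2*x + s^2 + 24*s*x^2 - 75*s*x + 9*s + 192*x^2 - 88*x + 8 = s^2*(2 - 8*x) + s*(24*x^2 - 78*x + 18) + 192*x^2 - 112*x + 16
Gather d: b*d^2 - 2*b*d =b*d^2 - 2*b*d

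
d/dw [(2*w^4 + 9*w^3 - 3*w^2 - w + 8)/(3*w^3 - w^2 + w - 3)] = (6*w^6 - 4*w^5 + 6*w^4 - 157*w^2 + 34*w - 5)/(9*w^6 - 6*w^5 + 7*w^4 - 20*w^3 + 7*w^2 - 6*w + 9)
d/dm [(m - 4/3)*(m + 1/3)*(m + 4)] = 3*m^2 + 6*m - 40/9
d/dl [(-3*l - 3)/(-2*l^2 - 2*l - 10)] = 3*(l^2 + l - (l + 1)*(2*l + 1) + 5)/(2*(l^2 + l + 5)^2)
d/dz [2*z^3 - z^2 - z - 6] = 6*z^2 - 2*z - 1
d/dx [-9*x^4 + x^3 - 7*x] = -36*x^3 + 3*x^2 - 7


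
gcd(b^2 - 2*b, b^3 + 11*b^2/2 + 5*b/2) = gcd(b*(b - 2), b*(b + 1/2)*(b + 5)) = b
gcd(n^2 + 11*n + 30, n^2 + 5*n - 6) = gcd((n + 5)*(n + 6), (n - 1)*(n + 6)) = n + 6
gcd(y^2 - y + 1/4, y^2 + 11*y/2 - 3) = y - 1/2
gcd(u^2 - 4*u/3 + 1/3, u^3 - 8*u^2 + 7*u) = u - 1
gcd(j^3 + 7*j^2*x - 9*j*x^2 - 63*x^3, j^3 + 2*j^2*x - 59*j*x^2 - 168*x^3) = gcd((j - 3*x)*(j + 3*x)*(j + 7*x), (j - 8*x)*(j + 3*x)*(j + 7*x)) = j^2 + 10*j*x + 21*x^2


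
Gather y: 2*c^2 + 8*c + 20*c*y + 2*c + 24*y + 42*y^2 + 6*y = 2*c^2 + 10*c + 42*y^2 + y*(20*c + 30)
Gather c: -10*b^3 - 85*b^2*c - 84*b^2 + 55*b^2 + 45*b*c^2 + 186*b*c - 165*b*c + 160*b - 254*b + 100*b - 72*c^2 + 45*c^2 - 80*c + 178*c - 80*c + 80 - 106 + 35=-10*b^3 - 29*b^2 + 6*b + c^2*(45*b - 27) + c*(-85*b^2 + 21*b + 18) + 9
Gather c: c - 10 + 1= c - 9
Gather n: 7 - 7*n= 7 - 7*n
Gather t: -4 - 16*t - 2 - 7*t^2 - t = -7*t^2 - 17*t - 6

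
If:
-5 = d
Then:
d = -5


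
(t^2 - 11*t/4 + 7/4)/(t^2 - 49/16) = 4*(t - 1)/(4*t + 7)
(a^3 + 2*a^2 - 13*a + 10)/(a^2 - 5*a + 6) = (a^2 + 4*a - 5)/(a - 3)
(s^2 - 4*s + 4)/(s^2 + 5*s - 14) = (s - 2)/(s + 7)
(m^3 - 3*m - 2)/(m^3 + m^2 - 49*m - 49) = (m^2 - m - 2)/(m^2 - 49)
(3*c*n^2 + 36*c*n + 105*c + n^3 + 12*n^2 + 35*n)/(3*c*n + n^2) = n + 12 + 35/n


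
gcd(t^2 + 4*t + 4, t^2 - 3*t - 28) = 1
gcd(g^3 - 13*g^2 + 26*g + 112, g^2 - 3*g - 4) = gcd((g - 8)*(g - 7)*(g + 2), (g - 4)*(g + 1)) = 1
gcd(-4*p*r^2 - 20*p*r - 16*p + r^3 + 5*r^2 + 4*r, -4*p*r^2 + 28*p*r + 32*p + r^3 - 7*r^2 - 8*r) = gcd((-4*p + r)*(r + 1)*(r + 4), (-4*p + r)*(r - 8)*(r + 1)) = 4*p*r + 4*p - r^2 - r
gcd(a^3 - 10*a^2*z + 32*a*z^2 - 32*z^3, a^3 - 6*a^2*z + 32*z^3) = a^2 - 8*a*z + 16*z^2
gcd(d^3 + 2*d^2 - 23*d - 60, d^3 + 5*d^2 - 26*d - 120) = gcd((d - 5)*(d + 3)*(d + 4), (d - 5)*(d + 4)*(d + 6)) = d^2 - d - 20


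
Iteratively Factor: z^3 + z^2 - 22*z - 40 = (z + 4)*(z^2 - 3*z - 10) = (z + 2)*(z + 4)*(z - 5)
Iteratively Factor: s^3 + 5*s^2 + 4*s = (s + 1)*(s^2 + 4*s) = (s + 1)*(s + 4)*(s)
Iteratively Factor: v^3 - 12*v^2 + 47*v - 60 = (v - 3)*(v^2 - 9*v + 20) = (v - 5)*(v - 3)*(v - 4)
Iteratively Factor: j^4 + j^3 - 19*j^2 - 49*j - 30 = (j - 5)*(j^3 + 6*j^2 + 11*j + 6) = (j - 5)*(j + 3)*(j^2 + 3*j + 2) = (j - 5)*(j + 2)*(j + 3)*(j + 1)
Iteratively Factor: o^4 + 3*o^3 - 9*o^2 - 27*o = (o + 3)*(o^3 - 9*o) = o*(o + 3)*(o^2 - 9) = o*(o + 3)^2*(o - 3)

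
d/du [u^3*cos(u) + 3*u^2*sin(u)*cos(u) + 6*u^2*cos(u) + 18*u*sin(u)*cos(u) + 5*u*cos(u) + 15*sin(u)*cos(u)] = -u^3*sin(u) - 6*u^2*sin(u) + 3*u^2*cos(u) + 3*u^2*cos(2*u) - 5*u*sin(u) + 3*u*sin(2*u) + 12*u*cos(u) + 18*u*cos(2*u) + 9*sin(2*u) + 5*cos(u) + 15*cos(2*u)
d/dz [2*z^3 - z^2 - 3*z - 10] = 6*z^2 - 2*z - 3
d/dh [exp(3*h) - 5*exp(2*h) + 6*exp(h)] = (3*exp(2*h) - 10*exp(h) + 6)*exp(h)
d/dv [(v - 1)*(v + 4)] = 2*v + 3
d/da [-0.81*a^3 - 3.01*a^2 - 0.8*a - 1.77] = -2.43*a^2 - 6.02*a - 0.8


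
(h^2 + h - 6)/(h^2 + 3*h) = (h - 2)/h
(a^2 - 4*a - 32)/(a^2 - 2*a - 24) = (a - 8)/(a - 6)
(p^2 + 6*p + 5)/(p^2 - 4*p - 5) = (p + 5)/(p - 5)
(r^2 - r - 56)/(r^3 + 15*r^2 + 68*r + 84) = (r - 8)/(r^2 + 8*r + 12)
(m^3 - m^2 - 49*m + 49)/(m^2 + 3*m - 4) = (m^2 - 49)/(m + 4)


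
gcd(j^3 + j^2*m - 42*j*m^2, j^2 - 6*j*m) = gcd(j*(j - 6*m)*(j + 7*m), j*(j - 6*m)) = j^2 - 6*j*m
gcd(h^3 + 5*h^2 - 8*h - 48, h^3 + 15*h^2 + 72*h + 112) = h^2 + 8*h + 16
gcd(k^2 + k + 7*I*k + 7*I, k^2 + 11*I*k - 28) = k + 7*I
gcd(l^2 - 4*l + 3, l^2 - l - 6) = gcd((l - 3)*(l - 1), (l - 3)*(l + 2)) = l - 3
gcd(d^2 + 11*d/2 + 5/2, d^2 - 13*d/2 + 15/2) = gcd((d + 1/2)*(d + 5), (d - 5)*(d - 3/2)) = 1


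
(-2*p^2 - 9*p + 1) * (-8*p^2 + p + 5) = 16*p^4 + 70*p^3 - 27*p^2 - 44*p + 5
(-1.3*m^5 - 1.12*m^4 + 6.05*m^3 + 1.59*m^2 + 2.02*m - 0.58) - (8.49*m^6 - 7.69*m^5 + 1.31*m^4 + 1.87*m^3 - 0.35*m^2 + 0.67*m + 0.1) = -8.49*m^6 + 6.39*m^5 - 2.43*m^4 + 4.18*m^3 + 1.94*m^2 + 1.35*m - 0.68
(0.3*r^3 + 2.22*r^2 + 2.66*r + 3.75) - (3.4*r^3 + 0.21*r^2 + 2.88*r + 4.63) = -3.1*r^3 + 2.01*r^2 - 0.22*r - 0.88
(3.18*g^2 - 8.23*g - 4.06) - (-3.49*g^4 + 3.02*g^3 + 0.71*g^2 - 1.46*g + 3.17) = 3.49*g^4 - 3.02*g^3 + 2.47*g^2 - 6.77*g - 7.23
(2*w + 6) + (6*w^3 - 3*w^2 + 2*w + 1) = 6*w^3 - 3*w^2 + 4*w + 7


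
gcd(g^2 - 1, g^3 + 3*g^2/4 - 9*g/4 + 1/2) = g - 1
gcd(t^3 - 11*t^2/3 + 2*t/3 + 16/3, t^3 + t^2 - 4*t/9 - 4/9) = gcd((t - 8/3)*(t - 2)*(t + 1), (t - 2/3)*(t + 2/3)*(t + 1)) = t + 1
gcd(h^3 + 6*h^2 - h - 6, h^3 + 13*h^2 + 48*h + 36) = h^2 + 7*h + 6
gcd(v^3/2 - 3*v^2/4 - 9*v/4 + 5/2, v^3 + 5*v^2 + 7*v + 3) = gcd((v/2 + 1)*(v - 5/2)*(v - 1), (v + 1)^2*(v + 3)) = 1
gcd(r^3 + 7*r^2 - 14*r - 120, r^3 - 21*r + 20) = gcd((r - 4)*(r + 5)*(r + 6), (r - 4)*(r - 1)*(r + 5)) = r^2 + r - 20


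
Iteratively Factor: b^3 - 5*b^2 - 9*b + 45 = (b - 3)*(b^2 - 2*b - 15) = (b - 5)*(b - 3)*(b + 3)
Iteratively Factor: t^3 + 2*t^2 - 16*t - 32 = (t + 2)*(t^2 - 16) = (t + 2)*(t + 4)*(t - 4)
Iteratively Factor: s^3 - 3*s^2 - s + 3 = (s + 1)*(s^2 - 4*s + 3) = (s - 3)*(s + 1)*(s - 1)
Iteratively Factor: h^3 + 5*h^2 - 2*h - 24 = (h - 2)*(h^2 + 7*h + 12) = (h - 2)*(h + 4)*(h + 3)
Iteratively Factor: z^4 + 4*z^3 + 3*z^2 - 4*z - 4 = (z + 2)*(z^3 + 2*z^2 - z - 2) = (z + 1)*(z + 2)*(z^2 + z - 2) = (z - 1)*(z + 1)*(z + 2)*(z + 2)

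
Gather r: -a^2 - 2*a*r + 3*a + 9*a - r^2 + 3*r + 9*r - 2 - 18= -a^2 + 12*a - r^2 + r*(12 - 2*a) - 20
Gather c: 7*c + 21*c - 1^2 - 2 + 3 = 28*c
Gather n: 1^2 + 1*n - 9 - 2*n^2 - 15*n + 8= -2*n^2 - 14*n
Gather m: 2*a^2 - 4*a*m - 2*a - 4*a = 2*a^2 - 4*a*m - 6*a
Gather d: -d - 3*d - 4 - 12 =-4*d - 16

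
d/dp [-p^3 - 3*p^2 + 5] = 3*p*(-p - 2)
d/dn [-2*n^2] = -4*n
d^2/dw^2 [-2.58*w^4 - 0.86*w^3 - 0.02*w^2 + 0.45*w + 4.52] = -30.96*w^2 - 5.16*w - 0.04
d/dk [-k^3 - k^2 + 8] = k*(-3*k - 2)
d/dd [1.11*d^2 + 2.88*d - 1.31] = 2.22*d + 2.88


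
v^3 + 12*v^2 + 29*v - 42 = (v - 1)*(v + 6)*(v + 7)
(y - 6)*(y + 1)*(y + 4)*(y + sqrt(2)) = y^4 - y^3 + sqrt(2)*y^3 - 26*y^2 - sqrt(2)*y^2 - 26*sqrt(2)*y - 24*y - 24*sqrt(2)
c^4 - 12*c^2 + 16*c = c*(c - 2)^2*(c + 4)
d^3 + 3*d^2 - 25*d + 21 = (d - 3)*(d - 1)*(d + 7)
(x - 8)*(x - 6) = x^2 - 14*x + 48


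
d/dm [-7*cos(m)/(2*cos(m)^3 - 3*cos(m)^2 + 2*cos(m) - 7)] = 28*(-4*cos(m)^3 + 3*cos(m)^2 - 7)*sin(m)/(6*sin(m)^2 + 7*cos(m) + cos(3*m) - 20)^2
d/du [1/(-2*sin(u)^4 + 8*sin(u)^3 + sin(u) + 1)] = (8*sin(u)^3 - 24*sin(u)^2 - 1)*cos(u)/(-2*sin(u)^4 + 8*sin(u)^3 + sin(u) + 1)^2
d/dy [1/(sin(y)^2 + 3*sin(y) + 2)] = -(2*sin(y) + 3)*cos(y)/(sin(y)^2 + 3*sin(y) + 2)^2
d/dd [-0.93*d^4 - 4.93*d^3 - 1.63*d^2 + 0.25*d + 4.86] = -3.72*d^3 - 14.79*d^2 - 3.26*d + 0.25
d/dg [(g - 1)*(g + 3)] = 2*g + 2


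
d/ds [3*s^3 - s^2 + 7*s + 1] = 9*s^2 - 2*s + 7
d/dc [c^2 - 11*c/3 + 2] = 2*c - 11/3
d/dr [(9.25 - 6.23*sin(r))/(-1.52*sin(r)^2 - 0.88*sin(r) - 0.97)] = (-9.4696*sin(r)^2 + 28.12*sin(r) + 14.1831)*cos(r)/(2.3104*sin(r)^4 + 2.6752*sin(r)^3 + 3.7232*sin(r)^2 + 1.7072*sin(r) + 0.9409)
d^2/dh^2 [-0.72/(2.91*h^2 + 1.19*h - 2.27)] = (12.194064*h^2 + 4.986576*h - 0.72*(5.82*h + 1.19)*(11.64*h + 2.38) - 9.512208)/(2.91*h^2 + 1.19*h - 2.27)^3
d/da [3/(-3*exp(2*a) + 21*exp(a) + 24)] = (2*exp(a) - 7)*exp(a)/(-exp(2*a) + 7*exp(a) + 8)^2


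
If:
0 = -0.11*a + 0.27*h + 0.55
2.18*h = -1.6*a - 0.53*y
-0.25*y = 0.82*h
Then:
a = 0.51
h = -1.83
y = 6.01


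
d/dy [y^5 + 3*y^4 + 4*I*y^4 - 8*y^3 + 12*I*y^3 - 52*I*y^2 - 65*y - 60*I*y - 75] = 5*y^4 + y^3*(12 + 16*I) + y^2*(-24 + 36*I) - 104*I*y - 65 - 60*I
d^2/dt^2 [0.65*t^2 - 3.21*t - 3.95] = 1.30000000000000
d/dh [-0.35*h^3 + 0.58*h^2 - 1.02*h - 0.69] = -1.05*h^2 + 1.16*h - 1.02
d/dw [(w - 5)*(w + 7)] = 2*w + 2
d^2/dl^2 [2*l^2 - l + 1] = 4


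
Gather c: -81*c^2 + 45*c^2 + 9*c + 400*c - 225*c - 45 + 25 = -36*c^2 + 184*c - 20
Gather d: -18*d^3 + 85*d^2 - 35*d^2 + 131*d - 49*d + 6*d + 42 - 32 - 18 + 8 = -18*d^3 + 50*d^2 + 88*d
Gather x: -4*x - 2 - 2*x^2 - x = -2*x^2 - 5*x - 2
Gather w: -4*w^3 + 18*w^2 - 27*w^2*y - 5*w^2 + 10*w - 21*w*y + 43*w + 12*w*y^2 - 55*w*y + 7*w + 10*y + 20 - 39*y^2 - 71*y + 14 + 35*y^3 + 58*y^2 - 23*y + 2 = -4*w^3 + w^2*(13 - 27*y) + w*(12*y^2 - 76*y + 60) + 35*y^3 + 19*y^2 - 84*y + 36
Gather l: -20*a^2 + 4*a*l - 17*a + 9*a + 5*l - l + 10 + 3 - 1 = -20*a^2 - 8*a + l*(4*a + 4) + 12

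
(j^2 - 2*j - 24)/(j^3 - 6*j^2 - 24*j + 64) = (j - 6)/(j^2 - 10*j + 16)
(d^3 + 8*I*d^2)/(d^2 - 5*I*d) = d*(d + 8*I)/(d - 5*I)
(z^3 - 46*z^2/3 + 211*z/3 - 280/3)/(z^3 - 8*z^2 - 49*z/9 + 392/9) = 3*(z - 5)/(3*z + 7)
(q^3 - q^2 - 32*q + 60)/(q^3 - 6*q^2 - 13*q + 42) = (q^2 + q - 30)/(q^2 - 4*q - 21)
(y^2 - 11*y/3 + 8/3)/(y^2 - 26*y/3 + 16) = (y - 1)/(y - 6)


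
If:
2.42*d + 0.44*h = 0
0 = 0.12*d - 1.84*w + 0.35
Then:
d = 15.3333333333333*w - 2.91666666666667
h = 16.0416666666667 - 84.3333333333333*w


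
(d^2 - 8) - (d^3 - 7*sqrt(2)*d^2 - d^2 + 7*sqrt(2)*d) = -d^3 + 2*d^2 + 7*sqrt(2)*d^2 - 7*sqrt(2)*d - 8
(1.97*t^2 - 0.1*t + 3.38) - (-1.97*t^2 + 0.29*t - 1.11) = 3.94*t^2 - 0.39*t + 4.49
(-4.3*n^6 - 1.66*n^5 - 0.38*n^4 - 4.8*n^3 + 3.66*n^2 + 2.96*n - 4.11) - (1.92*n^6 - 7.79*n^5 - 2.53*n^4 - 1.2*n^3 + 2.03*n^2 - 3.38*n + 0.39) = -6.22*n^6 + 6.13*n^5 + 2.15*n^4 - 3.6*n^3 + 1.63*n^2 + 6.34*n - 4.5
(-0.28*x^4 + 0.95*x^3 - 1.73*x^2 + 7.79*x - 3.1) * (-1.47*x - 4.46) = 0.4116*x^5 - 0.1477*x^4 - 1.6939*x^3 - 3.7355*x^2 - 30.1864*x + 13.826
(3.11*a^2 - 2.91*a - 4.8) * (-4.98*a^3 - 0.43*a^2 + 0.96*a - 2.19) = -15.4878*a^5 + 13.1545*a^4 + 28.1409*a^3 - 7.5405*a^2 + 1.7649*a + 10.512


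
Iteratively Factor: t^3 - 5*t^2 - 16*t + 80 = (t - 4)*(t^2 - t - 20) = (t - 5)*(t - 4)*(t + 4)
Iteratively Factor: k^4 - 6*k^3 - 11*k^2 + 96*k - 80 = (k - 5)*(k^3 - k^2 - 16*k + 16) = (k - 5)*(k + 4)*(k^2 - 5*k + 4) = (k - 5)*(k - 4)*(k + 4)*(k - 1)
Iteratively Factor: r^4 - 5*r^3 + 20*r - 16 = (r - 1)*(r^3 - 4*r^2 - 4*r + 16) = (r - 4)*(r - 1)*(r^2 - 4) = (r - 4)*(r - 1)*(r + 2)*(r - 2)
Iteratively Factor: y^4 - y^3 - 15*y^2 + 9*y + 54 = (y - 3)*(y^3 + 2*y^2 - 9*y - 18) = (y - 3)*(y + 2)*(y^2 - 9) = (y - 3)*(y + 2)*(y + 3)*(y - 3)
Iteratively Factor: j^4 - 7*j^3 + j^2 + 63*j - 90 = (j - 2)*(j^3 - 5*j^2 - 9*j + 45) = (j - 5)*(j - 2)*(j^2 - 9) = (j - 5)*(j - 3)*(j - 2)*(j + 3)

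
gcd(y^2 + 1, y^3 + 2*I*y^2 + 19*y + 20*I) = y + I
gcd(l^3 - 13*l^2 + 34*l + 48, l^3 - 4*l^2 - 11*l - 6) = l^2 - 5*l - 6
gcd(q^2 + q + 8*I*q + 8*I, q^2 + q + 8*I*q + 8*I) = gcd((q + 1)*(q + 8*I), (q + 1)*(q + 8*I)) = q^2 + q*(1 + 8*I) + 8*I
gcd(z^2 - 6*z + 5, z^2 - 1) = z - 1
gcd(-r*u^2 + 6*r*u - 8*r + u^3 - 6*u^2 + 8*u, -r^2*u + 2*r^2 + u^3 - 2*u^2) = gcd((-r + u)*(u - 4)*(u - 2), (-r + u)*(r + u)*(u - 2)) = r*u - 2*r - u^2 + 2*u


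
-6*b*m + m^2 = m*(-6*b + m)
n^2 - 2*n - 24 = (n - 6)*(n + 4)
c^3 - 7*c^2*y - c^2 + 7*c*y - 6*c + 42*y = (c - 3)*(c + 2)*(c - 7*y)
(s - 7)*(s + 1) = s^2 - 6*s - 7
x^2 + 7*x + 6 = (x + 1)*(x + 6)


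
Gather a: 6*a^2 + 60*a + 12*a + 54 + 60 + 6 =6*a^2 + 72*a + 120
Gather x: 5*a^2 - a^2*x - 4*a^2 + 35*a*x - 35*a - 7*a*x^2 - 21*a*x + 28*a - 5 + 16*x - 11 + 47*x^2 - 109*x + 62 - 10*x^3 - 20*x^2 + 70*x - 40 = a^2 - 7*a - 10*x^3 + x^2*(27 - 7*a) + x*(-a^2 + 14*a - 23) + 6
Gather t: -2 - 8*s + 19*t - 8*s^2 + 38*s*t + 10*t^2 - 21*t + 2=-8*s^2 - 8*s + 10*t^2 + t*(38*s - 2)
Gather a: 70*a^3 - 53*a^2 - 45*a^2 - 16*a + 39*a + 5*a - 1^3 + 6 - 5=70*a^3 - 98*a^2 + 28*a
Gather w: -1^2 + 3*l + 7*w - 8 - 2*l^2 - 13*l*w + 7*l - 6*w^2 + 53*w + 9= -2*l^2 + 10*l - 6*w^2 + w*(60 - 13*l)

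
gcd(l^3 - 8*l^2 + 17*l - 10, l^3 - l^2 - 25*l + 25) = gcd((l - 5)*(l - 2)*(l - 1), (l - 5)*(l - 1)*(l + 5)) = l^2 - 6*l + 5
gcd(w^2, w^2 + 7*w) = w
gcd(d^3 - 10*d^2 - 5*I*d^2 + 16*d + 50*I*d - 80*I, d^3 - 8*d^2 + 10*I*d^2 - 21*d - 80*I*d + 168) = d - 8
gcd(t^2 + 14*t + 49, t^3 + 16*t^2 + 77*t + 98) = t^2 + 14*t + 49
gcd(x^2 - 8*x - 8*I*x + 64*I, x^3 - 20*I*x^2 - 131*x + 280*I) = x - 8*I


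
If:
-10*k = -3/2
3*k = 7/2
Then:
No Solution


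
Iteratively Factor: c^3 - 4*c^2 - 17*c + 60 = (c + 4)*(c^2 - 8*c + 15) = (c - 3)*(c + 4)*(c - 5)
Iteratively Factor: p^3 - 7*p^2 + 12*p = (p - 3)*(p^2 - 4*p) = (p - 4)*(p - 3)*(p)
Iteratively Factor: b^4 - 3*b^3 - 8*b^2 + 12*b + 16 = (b - 2)*(b^3 - b^2 - 10*b - 8) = (b - 2)*(b + 2)*(b^2 - 3*b - 4) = (b - 4)*(b - 2)*(b + 2)*(b + 1)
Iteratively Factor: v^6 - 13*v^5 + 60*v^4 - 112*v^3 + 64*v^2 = (v - 4)*(v^5 - 9*v^4 + 24*v^3 - 16*v^2) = v*(v - 4)*(v^4 - 9*v^3 + 24*v^2 - 16*v) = v*(v - 4)*(v - 1)*(v^3 - 8*v^2 + 16*v) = v*(v - 4)^2*(v - 1)*(v^2 - 4*v) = v^2*(v - 4)^2*(v - 1)*(v - 4)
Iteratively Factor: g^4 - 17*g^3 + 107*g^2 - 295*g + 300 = (g - 3)*(g^3 - 14*g^2 + 65*g - 100) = (g - 4)*(g - 3)*(g^2 - 10*g + 25) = (g - 5)*(g - 4)*(g - 3)*(g - 5)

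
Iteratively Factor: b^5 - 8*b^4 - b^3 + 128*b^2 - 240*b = (b - 4)*(b^4 - 4*b^3 - 17*b^2 + 60*b) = (b - 5)*(b - 4)*(b^3 + b^2 - 12*b) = (b - 5)*(b - 4)*(b - 3)*(b^2 + 4*b) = (b - 5)*(b - 4)*(b - 3)*(b + 4)*(b)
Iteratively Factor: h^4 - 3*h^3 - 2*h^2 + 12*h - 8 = (h - 2)*(h^3 - h^2 - 4*h + 4) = (h - 2)^2*(h^2 + h - 2) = (h - 2)^2*(h - 1)*(h + 2)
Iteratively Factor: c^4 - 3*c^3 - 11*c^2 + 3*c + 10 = (c + 2)*(c^3 - 5*c^2 - c + 5) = (c - 5)*(c + 2)*(c^2 - 1) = (c - 5)*(c + 1)*(c + 2)*(c - 1)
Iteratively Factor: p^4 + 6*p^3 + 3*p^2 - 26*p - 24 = (p + 1)*(p^3 + 5*p^2 - 2*p - 24) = (p + 1)*(p + 4)*(p^2 + p - 6) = (p + 1)*(p + 3)*(p + 4)*(p - 2)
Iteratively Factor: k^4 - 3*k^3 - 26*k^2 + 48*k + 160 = (k - 4)*(k^3 + k^2 - 22*k - 40) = (k - 5)*(k - 4)*(k^2 + 6*k + 8) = (k - 5)*(k - 4)*(k + 4)*(k + 2)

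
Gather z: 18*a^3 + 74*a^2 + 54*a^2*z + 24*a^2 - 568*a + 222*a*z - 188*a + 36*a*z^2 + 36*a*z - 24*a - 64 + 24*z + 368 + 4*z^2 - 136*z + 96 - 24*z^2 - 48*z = 18*a^3 + 98*a^2 - 780*a + z^2*(36*a - 20) + z*(54*a^2 + 258*a - 160) + 400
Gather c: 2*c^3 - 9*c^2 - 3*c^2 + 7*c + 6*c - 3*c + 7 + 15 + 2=2*c^3 - 12*c^2 + 10*c + 24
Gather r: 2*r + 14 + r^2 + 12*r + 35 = r^2 + 14*r + 49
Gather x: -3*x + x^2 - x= x^2 - 4*x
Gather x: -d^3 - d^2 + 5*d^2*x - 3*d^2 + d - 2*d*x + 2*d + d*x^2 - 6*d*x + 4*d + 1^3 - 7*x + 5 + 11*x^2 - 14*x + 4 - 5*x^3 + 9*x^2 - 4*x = -d^3 - 4*d^2 + 7*d - 5*x^3 + x^2*(d + 20) + x*(5*d^2 - 8*d - 25) + 10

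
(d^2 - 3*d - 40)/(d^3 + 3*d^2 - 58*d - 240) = 1/(d + 6)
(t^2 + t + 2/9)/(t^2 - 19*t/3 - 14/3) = (t + 1/3)/(t - 7)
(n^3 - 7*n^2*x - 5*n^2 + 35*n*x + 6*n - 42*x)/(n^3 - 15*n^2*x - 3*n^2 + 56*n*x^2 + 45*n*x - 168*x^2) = (2 - n)/(-n + 8*x)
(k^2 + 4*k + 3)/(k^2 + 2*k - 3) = (k + 1)/(k - 1)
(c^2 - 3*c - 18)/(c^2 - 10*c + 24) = (c + 3)/(c - 4)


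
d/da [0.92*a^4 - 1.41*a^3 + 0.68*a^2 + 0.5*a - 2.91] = 3.68*a^3 - 4.23*a^2 + 1.36*a + 0.5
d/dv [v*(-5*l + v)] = -5*l + 2*v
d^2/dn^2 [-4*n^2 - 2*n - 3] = -8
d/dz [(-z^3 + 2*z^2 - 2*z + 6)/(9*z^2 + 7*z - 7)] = (-9*z^4 - 14*z^3 + 53*z^2 - 136*z - 28)/(81*z^4 + 126*z^3 - 77*z^2 - 98*z + 49)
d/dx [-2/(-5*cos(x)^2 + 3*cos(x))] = 2*(10*cos(x) - 3)*sin(x)/((5*cos(x) - 3)^2*cos(x)^2)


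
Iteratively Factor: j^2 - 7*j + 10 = (j - 5)*(j - 2)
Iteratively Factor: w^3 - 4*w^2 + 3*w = (w - 3)*(w^2 - w) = w*(w - 3)*(w - 1)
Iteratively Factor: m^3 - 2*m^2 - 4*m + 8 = (m + 2)*(m^2 - 4*m + 4) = (m - 2)*(m + 2)*(m - 2)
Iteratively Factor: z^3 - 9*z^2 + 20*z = (z - 4)*(z^2 - 5*z) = z*(z - 4)*(z - 5)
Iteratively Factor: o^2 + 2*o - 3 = (o + 3)*(o - 1)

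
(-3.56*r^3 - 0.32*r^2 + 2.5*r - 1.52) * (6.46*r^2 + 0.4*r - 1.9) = -22.9976*r^5 - 3.4912*r^4 + 22.786*r^3 - 8.2112*r^2 - 5.358*r + 2.888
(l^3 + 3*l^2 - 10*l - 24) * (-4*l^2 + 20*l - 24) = -4*l^5 + 8*l^4 + 76*l^3 - 176*l^2 - 240*l + 576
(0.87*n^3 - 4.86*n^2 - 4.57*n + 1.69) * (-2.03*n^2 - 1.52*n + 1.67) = -1.7661*n^5 + 8.5434*n^4 + 18.1172*n^3 - 4.6005*n^2 - 10.2007*n + 2.8223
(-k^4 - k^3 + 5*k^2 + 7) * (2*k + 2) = -2*k^5 - 4*k^4 + 8*k^3 + 10*k^2 + 14*k + 14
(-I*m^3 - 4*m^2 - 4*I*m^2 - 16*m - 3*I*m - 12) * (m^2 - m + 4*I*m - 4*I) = -I*m^5 - 3*I*m^4 - 15*I*m^3 - 45*I*m^2 + 16*I*m + 48*I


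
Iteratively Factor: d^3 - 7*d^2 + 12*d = (d - 4)*(d^2 - 3*d) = (d - 4)*(d - 3)*(d)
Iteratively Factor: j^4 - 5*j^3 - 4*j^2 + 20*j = (j)*(j^3 - 5*j^2 - 4*j + 20) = j*(j - 2)*(j^2 - 3*j - 10) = j*(j - 2)*(j + 2)*(j - 5)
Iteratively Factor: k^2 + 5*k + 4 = (k + 4)*(k + 1)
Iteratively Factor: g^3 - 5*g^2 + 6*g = (g - 2)*(g^2 - 3*g) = (g - 3)*(g - 2)*(g)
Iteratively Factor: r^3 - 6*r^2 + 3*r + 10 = (r - 2)*(r^2 - 4*r - 5) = (r - 5)*(r - 2)*(r + 1)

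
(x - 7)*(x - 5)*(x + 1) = x^3 - 11*x^2 + 23*x + 35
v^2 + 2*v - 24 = (v - 4)*(v + 6)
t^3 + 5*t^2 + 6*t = t*(t + 2)*(t + 3)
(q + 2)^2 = q^2 + 4*q + 4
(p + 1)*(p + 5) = p^2 + 6*p + 5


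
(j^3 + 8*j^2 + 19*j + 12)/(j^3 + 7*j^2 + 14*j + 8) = (j + 3)/(j + 2)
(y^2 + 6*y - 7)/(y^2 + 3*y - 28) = (y - 1)/(y - 4)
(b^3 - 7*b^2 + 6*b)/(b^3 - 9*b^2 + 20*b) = (b^2 - 7*b + 6)/(b^2 - 9*b + 20)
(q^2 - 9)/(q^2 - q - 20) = (9 - q^2)/(-q^2 + q + 20)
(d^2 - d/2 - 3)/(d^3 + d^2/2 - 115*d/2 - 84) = (d - 2)/(d^2 - d - 56)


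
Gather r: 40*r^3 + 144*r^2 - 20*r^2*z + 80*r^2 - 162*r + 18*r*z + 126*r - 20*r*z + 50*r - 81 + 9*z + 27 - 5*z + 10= 40*r^3 + r^2*(224 - 20*z) + r*(14 - 2*z) + 4*z - 44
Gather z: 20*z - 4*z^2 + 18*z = -4*z^2 + 38*z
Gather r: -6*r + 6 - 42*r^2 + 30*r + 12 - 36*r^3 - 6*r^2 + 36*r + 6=-36*r^3 - 48*r^2 + 60*r + 24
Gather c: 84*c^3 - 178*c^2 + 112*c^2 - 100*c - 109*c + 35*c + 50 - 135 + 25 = 84*c^3 - 66*c^2 - 174*c - 60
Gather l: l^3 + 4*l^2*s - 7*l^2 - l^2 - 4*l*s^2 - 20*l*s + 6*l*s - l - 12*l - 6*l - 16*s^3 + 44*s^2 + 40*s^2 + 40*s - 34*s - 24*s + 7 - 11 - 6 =l^3 + l^2*(4*s - 8) + l*(-4*s^2 - 14*s - 19) - 16*s^3 + 84*s^2 - 18*s - 10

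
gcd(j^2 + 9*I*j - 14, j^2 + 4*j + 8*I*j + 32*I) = 1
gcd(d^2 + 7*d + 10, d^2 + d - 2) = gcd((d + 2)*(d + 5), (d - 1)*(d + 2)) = d + 2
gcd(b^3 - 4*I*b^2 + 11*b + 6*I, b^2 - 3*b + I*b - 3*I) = b + I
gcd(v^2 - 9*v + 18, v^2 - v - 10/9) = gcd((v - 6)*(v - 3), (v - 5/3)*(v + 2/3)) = 1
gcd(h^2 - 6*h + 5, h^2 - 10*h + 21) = 1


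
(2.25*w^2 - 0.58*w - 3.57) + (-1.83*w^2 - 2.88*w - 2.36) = 0.42*w^2 - 3.46*w - 5.93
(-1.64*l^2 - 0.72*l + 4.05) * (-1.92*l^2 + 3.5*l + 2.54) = 3.1488*l^4 - 4.3576*l^3 - 14.4616*l^2 + 12.3462*l + 10.287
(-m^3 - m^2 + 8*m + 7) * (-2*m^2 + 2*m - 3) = 2*m^5 - 15*m^3 + 5*m^2 - 10*m - 21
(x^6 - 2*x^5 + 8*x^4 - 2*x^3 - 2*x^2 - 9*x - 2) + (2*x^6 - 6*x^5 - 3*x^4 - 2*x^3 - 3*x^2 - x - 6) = 3*x^6 - 8*x^5 + 5*x^4 - 4*x^3 - 5*x^2 - 10*x - 8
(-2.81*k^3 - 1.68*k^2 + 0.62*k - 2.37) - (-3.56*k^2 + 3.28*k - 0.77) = -2.81*k^3 + 1.88*k^2 - 2.66*k - 1.6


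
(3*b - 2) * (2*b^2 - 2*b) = 6*b^3 - 10*b^2 + 4*b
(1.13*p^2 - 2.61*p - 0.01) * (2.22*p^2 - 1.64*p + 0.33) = 2.5086*p^4 - 7.6474*p^3 + 4.6311*p^2 - 0.8449*p - 0.0033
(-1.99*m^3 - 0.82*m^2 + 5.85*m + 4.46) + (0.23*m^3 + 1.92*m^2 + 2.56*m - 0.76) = -1.76*m^3 + 1.1*m^2 + 8.41*m + 3.7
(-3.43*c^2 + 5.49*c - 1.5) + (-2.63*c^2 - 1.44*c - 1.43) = -6.06*c^2 + 4.05*c - 2.93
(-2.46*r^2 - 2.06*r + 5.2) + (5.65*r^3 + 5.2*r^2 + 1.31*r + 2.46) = 5.65*r^3 + 2.74*r^2 - 0.75*r + 7.66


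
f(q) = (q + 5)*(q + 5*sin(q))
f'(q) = q + (q + 5)*(5*cos(q) + 1) + 5*sin(q)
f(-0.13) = -3.79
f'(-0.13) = 28.24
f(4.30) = -2.61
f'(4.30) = -9.62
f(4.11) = -0.09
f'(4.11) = -16.71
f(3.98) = 2.35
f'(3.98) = -20.78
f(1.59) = 43.42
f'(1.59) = 12.55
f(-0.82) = -18.71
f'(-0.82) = 13.96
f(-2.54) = -13.21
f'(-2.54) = -13.05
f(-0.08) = -2.36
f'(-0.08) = 28.96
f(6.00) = 50.63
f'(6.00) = 68.41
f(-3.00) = -7.41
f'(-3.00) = -11.61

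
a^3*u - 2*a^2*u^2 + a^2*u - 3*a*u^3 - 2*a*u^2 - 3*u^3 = (a - 3*u)*(a + u)*(a*u + u)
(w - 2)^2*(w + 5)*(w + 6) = w^4 + 7*w^3 - 10*w^2 - 76*w + 120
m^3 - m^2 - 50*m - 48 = (m - 8)*(m + 1)*(m + 6)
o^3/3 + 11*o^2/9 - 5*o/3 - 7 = (o/3 + 1)*(o - 7/3)*(o + 3)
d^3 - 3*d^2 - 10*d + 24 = (d - 4)*(d - 2)*(d + 3)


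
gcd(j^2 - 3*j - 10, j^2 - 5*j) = j - 5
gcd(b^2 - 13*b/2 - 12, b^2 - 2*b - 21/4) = b + 3/2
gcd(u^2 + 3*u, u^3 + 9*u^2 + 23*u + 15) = u + 3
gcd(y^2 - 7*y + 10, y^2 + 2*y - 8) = y - 2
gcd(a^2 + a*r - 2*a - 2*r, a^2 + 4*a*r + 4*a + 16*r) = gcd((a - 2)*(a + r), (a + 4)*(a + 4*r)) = 1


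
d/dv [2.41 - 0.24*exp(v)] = -0.24*exp(v)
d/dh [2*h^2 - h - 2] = 4*h - 1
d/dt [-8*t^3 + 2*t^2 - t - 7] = -24*t^2 + 4*t - 1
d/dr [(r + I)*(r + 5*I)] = 2*r + 6*I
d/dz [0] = 0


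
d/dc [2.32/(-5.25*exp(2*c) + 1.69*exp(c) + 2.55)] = (24.36*exp(c) - 3.9208)*exp(c)/(-5.25*exp(2*c) + 1.69*exp(c) + 2.55)^2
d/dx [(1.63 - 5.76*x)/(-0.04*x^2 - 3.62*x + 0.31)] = (-0.2304*x^2 + 0.130400000000002*x + 4.115)/(0.0016*x^4 + 0.2896*x^3 + 13.0796*x^2 - 2.2444*x + 0.0961)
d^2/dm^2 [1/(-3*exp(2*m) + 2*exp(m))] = 2*((3*exp(m) - 2)*(6*exp(m) - 1) - 4*(3*exp(m) - 1)^2)*exp(-m)/(3*exp(m) - 2)^3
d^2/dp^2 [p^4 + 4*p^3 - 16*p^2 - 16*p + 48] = 12*p^2 + 24*p - 32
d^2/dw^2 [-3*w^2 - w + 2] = -6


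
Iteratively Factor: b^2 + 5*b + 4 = (b + 1)*(b + 4)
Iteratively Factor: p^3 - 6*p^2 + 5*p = (p)*(p^2 - 6*p + 5) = p*(p - 1)*(p - 5)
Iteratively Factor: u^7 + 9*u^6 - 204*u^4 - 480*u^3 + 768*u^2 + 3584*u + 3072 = (u - 3)*(u^6 + 12*u^5 + 36*u^4 - 96*u^3 - 768*u^2 - 1536*u - 1024) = (u - 3)*(u + 4)*(u^5 + 8*u^4 + 4*u^3 - 112*u^2 - 320*u - 256) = (u - 3)*(u + 2)*(u + 4)*(u^4 + 6*u^3 - 8*u^2 - 96*u - 128) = (u - 4)*(u - 3)*(u + 2)*(u + 4)*(u^3 + 10*u^2 + 32*u + 32) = (u - 4)*(u - 3)*(u + 2)*(u + 4)^2*(u^2 + 6*u + 8) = (u - 4)*(u - 3)*(u + 2)*(u + 4)^3*(u + 2)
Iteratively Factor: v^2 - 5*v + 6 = (v - 3)*(v - 2)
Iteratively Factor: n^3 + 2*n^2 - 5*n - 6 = (n + 3)*(n^2 - n - 2) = (n - 2)*(n + 3)*(n + 1)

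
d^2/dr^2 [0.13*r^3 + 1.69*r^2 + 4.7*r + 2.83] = 0.78*r + 3.38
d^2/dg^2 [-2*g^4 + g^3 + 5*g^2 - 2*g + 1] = -24*g^2 + 6*g + 10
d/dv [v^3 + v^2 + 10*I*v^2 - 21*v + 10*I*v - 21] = 3*v^2 + v*(2 + 20*I) - 21 + 10*I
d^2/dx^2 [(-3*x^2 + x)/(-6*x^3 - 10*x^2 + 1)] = 2*(108*x^6 - 108*x^5 - 180*x^4 + 26*x^3 + 54*x^2 - 30*x + 3)/(216*x^9 + 1080*x^8 + 1800*x^7 + 892*x^6 - 360*x^5 - 300*x^4 + 18*x^3 + 30*x^2 - 1)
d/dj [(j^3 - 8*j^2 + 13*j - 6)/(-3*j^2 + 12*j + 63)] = (-j^4 + 8*j^3 + 44*j^2 - 348*j + 297)/(3*(j^4 - 8*j^3 - 26*j^2 + 168*j + 441))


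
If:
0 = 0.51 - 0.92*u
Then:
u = 0.55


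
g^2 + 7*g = g*(g + 7)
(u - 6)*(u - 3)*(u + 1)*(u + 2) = u^4 - 6*u^3 - 7*u^2 + 36*u + 36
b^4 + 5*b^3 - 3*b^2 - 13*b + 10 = (b - 1)^2*(b + 2)*(b + 5)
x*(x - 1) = x^2 - x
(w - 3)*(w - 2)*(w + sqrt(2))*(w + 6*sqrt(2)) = w^4 - 5*w^3 + 7*sqrt(2)*w^3 - 35*sqrt(2)*w^2 + 18*w^2 - 60*w + 42*sqrt(2)*w + 72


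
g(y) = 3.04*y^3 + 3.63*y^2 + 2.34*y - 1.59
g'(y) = 9.12*y^2 + 7.26*y + 2.34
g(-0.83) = -2.77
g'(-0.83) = 2.60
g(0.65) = 2.30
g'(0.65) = 10.91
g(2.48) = 72.91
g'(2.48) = 76.44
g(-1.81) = -11.96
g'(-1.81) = 19.08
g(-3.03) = -59.92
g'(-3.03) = 64.07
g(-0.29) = -2.04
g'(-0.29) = 1.00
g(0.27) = -0.63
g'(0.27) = 4.97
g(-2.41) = -28.70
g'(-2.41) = 37.81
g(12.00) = 5802.33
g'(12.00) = 1402.74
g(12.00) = 5802.33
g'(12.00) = 1402.74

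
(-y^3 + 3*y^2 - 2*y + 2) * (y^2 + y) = -y^5 + 2*y^4 + y^3 + 2*y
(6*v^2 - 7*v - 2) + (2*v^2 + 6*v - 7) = 8*v^2 - v - 9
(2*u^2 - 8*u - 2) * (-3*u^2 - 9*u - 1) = -6*u^4 + 6*u^3 + 76*u^2 + 26*u + 2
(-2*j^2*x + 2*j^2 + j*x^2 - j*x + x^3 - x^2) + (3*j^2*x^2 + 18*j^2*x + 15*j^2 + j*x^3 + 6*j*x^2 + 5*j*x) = 3*j^2*x^2 + 16*j^2*x + 17*j^2 + j*x^3 + 7*j*x^2 + 4*j*x + x^3 - x^2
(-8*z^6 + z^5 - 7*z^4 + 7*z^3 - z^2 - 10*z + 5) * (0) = 0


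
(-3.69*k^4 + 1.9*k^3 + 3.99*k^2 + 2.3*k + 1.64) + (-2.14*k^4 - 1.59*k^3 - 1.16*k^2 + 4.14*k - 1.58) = -5.83*k^4 + 0.31*k^3 + 2.83*k^2 + 6.44*k + 0.0599999999999998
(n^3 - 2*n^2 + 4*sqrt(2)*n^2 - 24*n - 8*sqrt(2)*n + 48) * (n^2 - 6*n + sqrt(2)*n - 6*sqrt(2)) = n^5 - 8*n^4 + 5*sqrt(2)*n^4 - 40*sqrt(2)*n^3 - 4*n^3 + 36*sqrt(2)*n^2 + 128*n^2 - 192*n + 192*sqrt(2)*n - 288*sqrt(2)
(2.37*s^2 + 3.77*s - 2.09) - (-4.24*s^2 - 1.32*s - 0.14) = 6.61*s^2 + 5.09*s - 1.95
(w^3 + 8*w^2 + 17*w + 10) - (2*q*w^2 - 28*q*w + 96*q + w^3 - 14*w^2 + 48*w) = -2*q*w^2 + 28*q*w - 96*q + 22*w^2 - 31*w + 10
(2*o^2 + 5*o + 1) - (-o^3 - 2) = o^3 + 2*o^2 + 5*o + 3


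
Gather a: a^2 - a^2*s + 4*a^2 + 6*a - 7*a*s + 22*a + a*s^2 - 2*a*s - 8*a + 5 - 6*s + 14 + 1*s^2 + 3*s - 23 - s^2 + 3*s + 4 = a^2*(5 - s) + a*(s^2 - 9*s + 20)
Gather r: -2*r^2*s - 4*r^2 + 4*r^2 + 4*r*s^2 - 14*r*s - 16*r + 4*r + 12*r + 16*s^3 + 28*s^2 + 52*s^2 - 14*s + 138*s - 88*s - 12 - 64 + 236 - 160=-2*r^2*s + r*(4*s^2 - 14*s) + 16*s^3 + 80*s^2 + 36*s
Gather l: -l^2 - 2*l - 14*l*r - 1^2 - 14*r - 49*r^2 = -l^2 + l*(-14*r - 2) - 49*r^2 - 14*r - 1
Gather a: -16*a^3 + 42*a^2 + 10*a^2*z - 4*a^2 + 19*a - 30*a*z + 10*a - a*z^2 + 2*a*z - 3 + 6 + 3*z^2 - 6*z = -16*a^3 + a^2*(10*z + 38) + a*(-z^2 - 28*z + 29) + 3*z^2 - 6*z + 3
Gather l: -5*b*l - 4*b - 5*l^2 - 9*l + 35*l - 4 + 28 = -4*b - 5*l^2 + l*(26 - 5*b) + 24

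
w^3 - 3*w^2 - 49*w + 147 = (w - 7)*(w - 3)*(w + 7)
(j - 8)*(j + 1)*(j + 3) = j^3 - 4*j^2 - 29*j - 24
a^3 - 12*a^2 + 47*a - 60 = (a - 5)*(a - 4)*(a - 3)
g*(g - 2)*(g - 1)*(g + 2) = g^4 - g^3 - 4*g^2 + 4*g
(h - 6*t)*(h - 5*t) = h^2 - 11*h*t + 30*t^2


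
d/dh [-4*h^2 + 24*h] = 24 - 8*h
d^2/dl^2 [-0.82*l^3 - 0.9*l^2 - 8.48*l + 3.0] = -4.92*l - 1.8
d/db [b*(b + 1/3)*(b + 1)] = 3*b^2 + 8*b/3 + 1/3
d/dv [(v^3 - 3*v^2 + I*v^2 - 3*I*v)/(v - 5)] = (2*v^3 + v^2*(-18 + I) + 10*v*(3 - I) + 15*I)/(v^2 - 10*v + 25)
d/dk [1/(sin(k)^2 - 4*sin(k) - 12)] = 2*(2 - sin(k))*cos(k)/((sin(k) - 6)^2*(sin(k) + 2)^2)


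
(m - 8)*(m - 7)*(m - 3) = m^3 - 18*m^2 + 101*m - 168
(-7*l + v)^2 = 49*l^2 - 14*l*v + v^2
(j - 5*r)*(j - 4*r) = j^2 - 9*j*r + 20*r^2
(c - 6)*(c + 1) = c^2 - 5*c - 6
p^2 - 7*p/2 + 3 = (p - 2)*(p - 3/2)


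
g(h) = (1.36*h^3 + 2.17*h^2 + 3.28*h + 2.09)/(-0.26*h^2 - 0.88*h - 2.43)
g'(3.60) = -4.40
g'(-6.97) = -6.24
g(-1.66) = 2.13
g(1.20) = -2.98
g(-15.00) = 86.92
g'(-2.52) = -8.04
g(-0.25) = -0.62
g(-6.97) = 42.10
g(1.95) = -5.22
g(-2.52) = 7.60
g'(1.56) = -2.99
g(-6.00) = 35.83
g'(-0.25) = -0.89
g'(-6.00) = -6.74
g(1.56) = -3.98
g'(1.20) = -2.56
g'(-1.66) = -4.36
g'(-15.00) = -5.34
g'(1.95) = -3.38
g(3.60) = -11.76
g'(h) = (0.52*h + 0.88)*(1.36*h^3 + 2.17*h^2 + 3.28*h + 2.09)/(-0.26*h^2 - 0.88*h - 2.43)^2 + (4.08*h^2 + 4.34*h + 3.28)/(-0.26*h^2 - 0.88*h - 2.43)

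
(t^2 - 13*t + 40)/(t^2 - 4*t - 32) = (t - 5)/(t + 4)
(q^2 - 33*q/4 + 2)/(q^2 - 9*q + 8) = (q - 1/4)/(q - 1)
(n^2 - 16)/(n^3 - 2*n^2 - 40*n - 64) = (n - 4)/(n^2 - 6*n - 16)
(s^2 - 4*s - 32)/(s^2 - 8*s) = (s + 4)/s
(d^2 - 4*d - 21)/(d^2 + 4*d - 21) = (d^2 - 4*d - 21)/(d^2 + 4*d - 21)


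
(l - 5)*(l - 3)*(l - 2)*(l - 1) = l^4 - 11*l^3 + 41*l^2 - 61*l + 30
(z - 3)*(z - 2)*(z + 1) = z^3 - 4*z^2 + z + 6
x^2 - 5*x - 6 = (x - 6)*(x + 1)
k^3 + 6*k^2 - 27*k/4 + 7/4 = (k - 1/2)^2*(k + 7)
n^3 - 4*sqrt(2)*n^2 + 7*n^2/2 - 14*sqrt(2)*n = n*(n + 7/2)*(n - 4*sqrt(2))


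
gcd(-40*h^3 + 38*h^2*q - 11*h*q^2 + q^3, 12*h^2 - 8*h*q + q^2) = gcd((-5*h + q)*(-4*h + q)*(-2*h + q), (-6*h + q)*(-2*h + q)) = -2*h + q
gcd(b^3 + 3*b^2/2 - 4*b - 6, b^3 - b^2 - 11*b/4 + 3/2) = b^2 - b/2 - 3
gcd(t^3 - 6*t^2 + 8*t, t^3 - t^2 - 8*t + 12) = t - 2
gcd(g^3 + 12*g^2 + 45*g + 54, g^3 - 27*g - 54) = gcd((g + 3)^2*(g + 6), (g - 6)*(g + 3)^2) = g^2 + 6*g + 9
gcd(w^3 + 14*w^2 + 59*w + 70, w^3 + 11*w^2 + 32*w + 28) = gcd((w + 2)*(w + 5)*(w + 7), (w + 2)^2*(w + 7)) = w^2 + 9*w + 14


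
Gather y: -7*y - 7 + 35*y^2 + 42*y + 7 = 35*y^2 + 35*y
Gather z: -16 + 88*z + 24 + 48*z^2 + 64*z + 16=48*z^2 + 152*z + 24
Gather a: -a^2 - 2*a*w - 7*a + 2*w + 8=-a^2 + a*(-2*w - 7) + 2*w + 8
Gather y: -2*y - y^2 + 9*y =-y^2 + 7*y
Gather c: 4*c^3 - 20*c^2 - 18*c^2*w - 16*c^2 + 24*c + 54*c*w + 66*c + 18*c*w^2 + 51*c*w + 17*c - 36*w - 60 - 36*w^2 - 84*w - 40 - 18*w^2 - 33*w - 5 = 4*c^3 + c^2*(-18*w - 36) + c*(18*w^2 + 105*w + 107) - 54*w^2 - 153*w - 105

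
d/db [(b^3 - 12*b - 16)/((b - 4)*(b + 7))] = (b^2 + 14*b + 24)/(b^2 + 14*b + 49)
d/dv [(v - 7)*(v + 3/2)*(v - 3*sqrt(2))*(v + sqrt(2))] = 4*v^3 - 33*v^2/2 - 6*sqrt(2)*v^2 - 33*v + 22*sqrt(2)*v + 21*sqrt(2) + 33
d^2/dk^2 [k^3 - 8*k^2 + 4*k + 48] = 6*k - 16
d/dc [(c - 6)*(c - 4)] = 2*c - 10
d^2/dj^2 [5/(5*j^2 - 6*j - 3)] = 10*(25*j^2 - 30*j - 4*(5*j - 3)^2 - 15)/(-5*j^2 + 6*j + 3)^3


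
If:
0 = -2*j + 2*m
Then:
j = m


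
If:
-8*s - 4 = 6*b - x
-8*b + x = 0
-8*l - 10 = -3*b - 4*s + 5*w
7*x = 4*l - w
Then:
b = x/8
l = 71*x/56 - 3/7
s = x/32 - 1/2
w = -27*x/14 - 12/7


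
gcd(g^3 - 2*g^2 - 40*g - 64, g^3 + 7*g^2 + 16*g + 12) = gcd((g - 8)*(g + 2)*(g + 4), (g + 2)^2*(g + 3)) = g + 2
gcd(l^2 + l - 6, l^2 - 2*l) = l - 2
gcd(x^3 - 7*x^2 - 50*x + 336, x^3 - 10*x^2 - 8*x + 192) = x^2 - 14*x + 48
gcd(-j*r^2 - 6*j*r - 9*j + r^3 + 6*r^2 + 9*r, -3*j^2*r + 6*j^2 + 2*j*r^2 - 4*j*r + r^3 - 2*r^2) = -j + r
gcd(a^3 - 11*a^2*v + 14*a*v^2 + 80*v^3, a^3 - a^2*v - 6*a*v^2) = a + 2*v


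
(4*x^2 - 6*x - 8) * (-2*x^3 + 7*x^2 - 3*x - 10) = -8*x^5 + 40*x^4 - 38*x^3 - 78*x^2 + 84*x + 80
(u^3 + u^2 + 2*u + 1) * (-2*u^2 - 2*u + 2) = -2*u^5 - 4*u^4 - 4*u^3 - 4*u^2 + 2*u + 2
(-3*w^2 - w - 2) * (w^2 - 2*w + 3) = -3*w^4 + 5*w^3 - 9*w^2 + w - 6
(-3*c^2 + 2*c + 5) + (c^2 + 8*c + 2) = -2*c^2 + 10*c + 7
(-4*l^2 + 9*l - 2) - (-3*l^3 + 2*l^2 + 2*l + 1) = 3*l^3 - 6*l^2 + 7*l - 3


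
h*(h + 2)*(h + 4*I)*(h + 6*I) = h^4 + 2*h^3 + 10*I*h^3 - 24*h^2 + 20*I*h^2 - 48*h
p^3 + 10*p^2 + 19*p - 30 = (p - 1)*(p + 5)*(p + 6)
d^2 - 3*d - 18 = (d - 6)*(d + 3)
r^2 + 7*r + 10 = (r + 2)*(r + 5)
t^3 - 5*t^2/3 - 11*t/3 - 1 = (t - 3)*(t + 1/3)*(t + 1)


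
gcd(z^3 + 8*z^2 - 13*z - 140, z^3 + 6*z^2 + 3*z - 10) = z + 5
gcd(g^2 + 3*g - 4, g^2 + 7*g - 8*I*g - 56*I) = 1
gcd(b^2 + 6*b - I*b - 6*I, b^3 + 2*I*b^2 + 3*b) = b - I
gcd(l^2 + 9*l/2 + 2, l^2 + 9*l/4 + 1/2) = 1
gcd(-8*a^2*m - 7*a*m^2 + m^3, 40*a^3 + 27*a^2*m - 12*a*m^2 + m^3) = 8*a^2 + 7*a*m - m^2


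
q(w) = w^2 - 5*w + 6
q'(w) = 2*w - 5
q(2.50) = -0.25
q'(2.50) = 0.00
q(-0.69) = 9.93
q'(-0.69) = -6.38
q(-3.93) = 41.09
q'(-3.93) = -12.86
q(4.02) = 2.06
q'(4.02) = 3.04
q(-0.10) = 6.51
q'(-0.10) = -5.20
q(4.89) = 5.46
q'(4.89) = 4.78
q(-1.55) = 16.15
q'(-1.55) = -8.10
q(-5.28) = 60.28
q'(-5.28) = -15.56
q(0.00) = 6.00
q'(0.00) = -5.00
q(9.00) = 42.00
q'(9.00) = 13.00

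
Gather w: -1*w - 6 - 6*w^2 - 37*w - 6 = -6*w^2 - 38*w - 12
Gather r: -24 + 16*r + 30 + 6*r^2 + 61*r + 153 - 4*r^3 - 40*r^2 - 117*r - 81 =-4*r^3 - 34*r^2 - 40*r + 78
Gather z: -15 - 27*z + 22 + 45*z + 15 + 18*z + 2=36*z + 24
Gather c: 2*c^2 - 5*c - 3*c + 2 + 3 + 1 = 2*c^2 - 8*c + 6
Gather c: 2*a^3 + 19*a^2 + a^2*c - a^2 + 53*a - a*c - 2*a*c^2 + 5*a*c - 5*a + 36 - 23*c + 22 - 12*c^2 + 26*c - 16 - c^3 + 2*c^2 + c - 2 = 2*a^3 + 18*a^2 + 48*a - c^3 + c^2*(-2*a - 10) + c*(a^2 + 4*a + 4) + 40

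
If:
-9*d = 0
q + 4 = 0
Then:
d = 0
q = -4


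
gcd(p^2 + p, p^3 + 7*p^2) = p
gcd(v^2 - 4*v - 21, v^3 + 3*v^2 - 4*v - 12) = v + 3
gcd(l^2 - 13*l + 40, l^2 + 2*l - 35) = l - 5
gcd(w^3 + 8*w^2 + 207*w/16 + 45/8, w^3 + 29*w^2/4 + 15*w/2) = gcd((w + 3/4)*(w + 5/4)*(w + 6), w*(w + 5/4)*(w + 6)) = w^2 + 29*w/4 + 15/2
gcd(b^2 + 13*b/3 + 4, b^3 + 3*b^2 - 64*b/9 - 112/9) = b + 4/3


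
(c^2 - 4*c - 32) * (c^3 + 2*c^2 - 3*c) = c^5 - 2*c^4 - 43*c^3 - 52*c^2 + 96*c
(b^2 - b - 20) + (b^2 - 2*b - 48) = 2*b^2 - 3*b - 68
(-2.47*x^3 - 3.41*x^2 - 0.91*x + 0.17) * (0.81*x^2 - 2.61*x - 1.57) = -2.0007*x^5 + 3.6846*x^4 + 12.0409*x^3 + 7.8665*x^2 + 0.985*x - 0.2669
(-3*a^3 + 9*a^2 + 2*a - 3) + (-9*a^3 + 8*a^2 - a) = -12*a^3 + 17*a^2 + a - 3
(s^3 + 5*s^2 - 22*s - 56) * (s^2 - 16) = s^5 + 5*s^4 - 38*s^3 - 136*s^2 + 352*s + 896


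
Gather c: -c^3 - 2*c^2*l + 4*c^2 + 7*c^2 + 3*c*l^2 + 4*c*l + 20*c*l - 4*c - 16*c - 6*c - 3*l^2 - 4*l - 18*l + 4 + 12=-c^3 + c^2*(11 - 2*l) + c*(3*l^2 + 24*l - 26) - 3*l^2 - 22*l + 16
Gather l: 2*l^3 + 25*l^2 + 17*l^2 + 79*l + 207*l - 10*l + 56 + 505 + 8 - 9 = 2*l^3 + 42*l^2 + 276*l + 560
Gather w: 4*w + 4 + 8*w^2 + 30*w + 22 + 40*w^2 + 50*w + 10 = 48*w^2 + 84*w + 36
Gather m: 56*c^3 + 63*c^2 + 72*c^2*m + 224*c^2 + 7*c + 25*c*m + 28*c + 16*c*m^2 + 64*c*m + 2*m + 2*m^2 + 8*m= 56*c^3 + 287*c^2 + 35*c + m^2*(16*c + 2) + m*(72*c^2 + 89*c + 10)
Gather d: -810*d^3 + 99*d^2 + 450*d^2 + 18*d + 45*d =-810*d^3 + 549*d^2 + 63*d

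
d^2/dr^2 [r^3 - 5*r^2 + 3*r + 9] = 6*r - 10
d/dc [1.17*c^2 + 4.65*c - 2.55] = 2.34*c + 4.65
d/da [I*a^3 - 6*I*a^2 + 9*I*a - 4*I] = 3*I*(a^2 - 4*a + 3)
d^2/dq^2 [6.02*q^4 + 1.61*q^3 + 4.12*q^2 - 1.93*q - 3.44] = 72.24*q^2 + 9.66*q + 8.24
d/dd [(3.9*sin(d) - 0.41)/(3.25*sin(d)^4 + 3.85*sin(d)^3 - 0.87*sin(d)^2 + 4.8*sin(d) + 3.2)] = (-38.025*sin(d)^4 - 24.7*sin(d)^3 + 8.1285*sin(d)^2 - 0.7134*sin(d) + 14.448)*cos(d)/(10.5625*sin(d)^8 + 25.025*sin(d)^7 + 9.1675*sin(d)^6 + 24.501*sin(d)^5 + 58.5169*sin(d)^4 + 16.288*sin(d)^3 + 17.472*sin(d)^2 + 30.72*sin(d) + 10.24)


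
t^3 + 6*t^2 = t^2*(t + 6)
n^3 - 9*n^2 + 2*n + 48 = (n - 8)*(n - 3)*(n + 2)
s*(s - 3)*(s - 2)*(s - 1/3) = s^4 - 16*s^3/3 + 23*s^2/3 - 2*s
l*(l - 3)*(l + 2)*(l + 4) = l^4 + 3*l^3 - 10*l^2 - 24*l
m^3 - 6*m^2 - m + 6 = (m - 6)*(m - 1)*(m + 1)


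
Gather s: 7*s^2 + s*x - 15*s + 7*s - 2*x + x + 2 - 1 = 7*s^2 + s*(x - 8) - x + 1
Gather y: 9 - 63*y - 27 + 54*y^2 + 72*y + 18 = 54*y^2 + 9*y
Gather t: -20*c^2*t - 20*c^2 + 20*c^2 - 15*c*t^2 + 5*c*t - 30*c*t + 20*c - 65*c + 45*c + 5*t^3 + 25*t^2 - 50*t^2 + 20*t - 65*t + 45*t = 5*t^3 + t^2*(-15*c - 25) + t*(-20*c^2 - 25*c)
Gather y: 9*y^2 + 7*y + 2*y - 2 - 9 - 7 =9*y^2 + 9*y - 18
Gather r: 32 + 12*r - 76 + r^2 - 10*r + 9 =r^2 + 2*r - 35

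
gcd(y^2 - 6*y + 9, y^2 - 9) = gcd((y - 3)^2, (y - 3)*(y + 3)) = y - 3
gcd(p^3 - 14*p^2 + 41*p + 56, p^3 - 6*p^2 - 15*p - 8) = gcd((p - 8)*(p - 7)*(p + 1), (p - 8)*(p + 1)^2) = p^2 - 7*p - 8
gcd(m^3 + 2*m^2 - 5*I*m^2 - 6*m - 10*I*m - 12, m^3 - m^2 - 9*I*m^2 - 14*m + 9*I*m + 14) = m - 2*I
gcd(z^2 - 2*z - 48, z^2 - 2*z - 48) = z^2 - 2*z - 48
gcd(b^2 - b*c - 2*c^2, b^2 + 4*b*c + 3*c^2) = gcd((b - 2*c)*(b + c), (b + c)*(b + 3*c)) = b + c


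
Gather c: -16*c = -16*c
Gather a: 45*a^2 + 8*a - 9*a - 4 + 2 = 45*a^2 - a - 2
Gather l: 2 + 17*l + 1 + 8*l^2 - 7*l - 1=8*l^2 + 10*l + 2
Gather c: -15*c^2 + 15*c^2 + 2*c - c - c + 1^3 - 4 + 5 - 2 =0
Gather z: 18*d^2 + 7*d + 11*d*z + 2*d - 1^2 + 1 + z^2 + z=18*d^2 + 9*d + z^2 + z*(11*d + 1)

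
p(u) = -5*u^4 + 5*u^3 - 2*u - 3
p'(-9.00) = 15793.00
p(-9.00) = -36435.00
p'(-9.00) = 15793.00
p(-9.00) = -36435.00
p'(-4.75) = 2479.88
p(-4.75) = -3074.69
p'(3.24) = -524.78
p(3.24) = -390.42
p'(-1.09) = 41.72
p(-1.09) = -14.35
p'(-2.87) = 594.35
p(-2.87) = -454.69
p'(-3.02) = 685.68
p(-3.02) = -550.59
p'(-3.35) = 918.24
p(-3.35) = -814.00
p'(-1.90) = 189.33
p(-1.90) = -98.66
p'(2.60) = -252.12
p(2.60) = -148.81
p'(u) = -20*u^3 + 15*u^2 - 2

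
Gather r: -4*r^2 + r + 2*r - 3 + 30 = -4*r^2 + 3*r + 27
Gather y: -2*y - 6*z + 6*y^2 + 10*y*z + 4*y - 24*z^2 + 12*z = 6*y^2 + y*(10*z + 2) - 24*z^2 + 6*z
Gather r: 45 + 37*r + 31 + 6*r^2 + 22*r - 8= 6*r^2 + 59*r + 68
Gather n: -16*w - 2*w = -18*w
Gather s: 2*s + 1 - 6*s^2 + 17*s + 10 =-6*s^2 + 19*s + 11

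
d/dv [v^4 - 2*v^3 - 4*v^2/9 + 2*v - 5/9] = 4*v^3 - 6*v^2 - 8*v/9 + 2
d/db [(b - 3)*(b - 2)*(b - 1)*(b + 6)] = 4*b^3 - 50*b + 60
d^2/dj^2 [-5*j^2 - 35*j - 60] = -10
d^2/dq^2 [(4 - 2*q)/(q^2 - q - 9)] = 4*((q - 2)*(2*q - 1)^2 + 3*(q - 1)*(-q^2 + q + 9))/(-q^2 + q + 9)^3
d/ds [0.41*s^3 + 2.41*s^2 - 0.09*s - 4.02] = 1.23*s^2 + 4.82*s - 0.09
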